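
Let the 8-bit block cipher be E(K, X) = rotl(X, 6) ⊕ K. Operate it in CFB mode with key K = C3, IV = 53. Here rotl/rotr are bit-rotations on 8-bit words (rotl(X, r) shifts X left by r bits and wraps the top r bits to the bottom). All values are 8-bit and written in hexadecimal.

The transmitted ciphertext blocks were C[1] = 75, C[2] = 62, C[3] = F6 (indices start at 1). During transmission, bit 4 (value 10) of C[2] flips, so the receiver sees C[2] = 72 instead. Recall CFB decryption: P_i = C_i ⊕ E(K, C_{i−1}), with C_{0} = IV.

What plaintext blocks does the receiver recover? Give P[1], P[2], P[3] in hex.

P[1] = 62, P[2] = EC, P[3] = A9

Only C[2] changed, to 72. In CFB, a change in C_i flips the same bit in P_i and garbles P_{i+1}. Decrypting the received ciphertext:
P[1]: E(K, 53) = 17; 75 ⊕ 17 = 62.
P[2]: E(K, 75) = 9E; 72 ⊕ 9E = EC.
P[3]: E(K, 72) = 5F; F6 ⊕ 5F = A9.
Blocks that differ from the original plaintext: P[2], P[3].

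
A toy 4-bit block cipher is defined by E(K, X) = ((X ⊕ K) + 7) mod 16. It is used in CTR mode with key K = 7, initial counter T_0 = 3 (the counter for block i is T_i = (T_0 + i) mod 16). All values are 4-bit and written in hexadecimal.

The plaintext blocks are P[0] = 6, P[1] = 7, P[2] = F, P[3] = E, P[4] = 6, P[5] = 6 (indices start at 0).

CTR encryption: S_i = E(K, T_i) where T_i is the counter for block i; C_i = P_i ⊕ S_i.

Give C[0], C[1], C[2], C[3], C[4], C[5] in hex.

C[0]: T = 3, S = E(K, T) = B; 6 ⊕ B = D.
C[1]: T = 4, S = E(K, T) = A; 7 ⊕ A = D.
C[2]: T = 5, S = E(K, T) = 9; F ⊕ 9 = 6.
C[3]: T = 6, S = E(K, T) = 8; E ⊕ 8 = 6.
C[4]: T = 7, S = E(K, T) = 7; 6 ⊕ 7 = 1.
C[5]: T = 8, S = E(K, T) = 6; 6 ⊕ 6 = 0.

C[0] = D, C[1] = D, C[2] = 6, C[3] = 6, C[4] = 1, C[5] = 0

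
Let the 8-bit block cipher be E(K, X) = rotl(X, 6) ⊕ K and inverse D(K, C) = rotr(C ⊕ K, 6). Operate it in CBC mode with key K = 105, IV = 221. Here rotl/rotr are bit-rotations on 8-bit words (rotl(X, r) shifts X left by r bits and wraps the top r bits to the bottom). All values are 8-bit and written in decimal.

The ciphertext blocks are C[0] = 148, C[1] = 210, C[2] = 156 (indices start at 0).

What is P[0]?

CBC decryption: P_i = D(K, C_i) ⊕ C_{i−1}, with C_{−1} = IV.
P[0]: D(K, 148) = 247; 247 ⊕ 221 = 42.

P[0] = 42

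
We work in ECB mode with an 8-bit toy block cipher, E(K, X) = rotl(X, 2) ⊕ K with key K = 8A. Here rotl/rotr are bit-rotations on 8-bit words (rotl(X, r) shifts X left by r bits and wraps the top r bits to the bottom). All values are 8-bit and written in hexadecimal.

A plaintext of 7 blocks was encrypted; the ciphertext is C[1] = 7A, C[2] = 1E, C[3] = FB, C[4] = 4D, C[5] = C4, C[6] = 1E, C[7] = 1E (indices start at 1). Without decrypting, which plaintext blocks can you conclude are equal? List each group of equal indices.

P[2] = P[6] = P[7]

ECB encrypts each block independently with the same key, so equal ciphertext blocks imply equal plaintext blocks.
C[2] = C[6] = C[7] = 1E, so P[2] = P[6] = P[7].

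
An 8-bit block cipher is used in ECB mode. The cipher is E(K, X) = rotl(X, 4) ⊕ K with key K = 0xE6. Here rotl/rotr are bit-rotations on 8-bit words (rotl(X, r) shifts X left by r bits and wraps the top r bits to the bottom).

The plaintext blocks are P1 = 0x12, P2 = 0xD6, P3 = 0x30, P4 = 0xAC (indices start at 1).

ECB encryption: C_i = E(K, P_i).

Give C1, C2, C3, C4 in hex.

C1: E(K, 0x12) = 0xC7.
C2: E(K, 0xD6) = 0x8B.
C3: E(K, 0x30) = 0xE5.
C4: E(K, 0xAC) = 0x2C.

C1 = 0xC7, C2 = 0x8B, C3 = 0xE5, C4 = 0x2C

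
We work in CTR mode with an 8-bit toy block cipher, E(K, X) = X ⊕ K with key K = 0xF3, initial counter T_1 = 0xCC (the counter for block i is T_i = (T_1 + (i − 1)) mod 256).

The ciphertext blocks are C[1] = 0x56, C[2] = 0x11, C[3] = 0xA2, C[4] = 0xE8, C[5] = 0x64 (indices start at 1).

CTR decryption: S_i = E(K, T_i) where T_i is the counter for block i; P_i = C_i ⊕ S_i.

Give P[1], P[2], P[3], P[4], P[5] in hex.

P[1]: T = 0xCC, S = E(K, T) = 0x3F; 0x56 ⊕ 0x3F = 0x69.
P[2]: T = 0xCD, S = E(K, T) = 0x3E; 0x11 ⊕ 0x3E = 0x2F.
P[3]: T = 0xCE, S = E(K, T) = 0x3D; 0xA2 ⊕ 0x3D = 0x9F.
P[4]: T = 0xCF, S = E(K, T) = 0x3C; 0xE8 ⊕ 0x3C = 0xD4.
P[5]: T = 0xD0, S = E(K, T) = 0x23; 0x64 ⊕ 0x23 = 0x47.

P[1] = 0x69, P[2] = 0x2F, P[3] = 0x9F, P[4] = 0xD4, P[5] = 0x47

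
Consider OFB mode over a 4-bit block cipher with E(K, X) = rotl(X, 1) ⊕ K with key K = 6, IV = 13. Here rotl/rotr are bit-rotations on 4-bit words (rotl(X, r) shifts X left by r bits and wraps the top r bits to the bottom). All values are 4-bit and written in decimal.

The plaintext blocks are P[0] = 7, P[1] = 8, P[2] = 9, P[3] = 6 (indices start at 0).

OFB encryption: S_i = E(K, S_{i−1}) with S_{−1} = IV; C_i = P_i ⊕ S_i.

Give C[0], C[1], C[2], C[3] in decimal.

C[0] = 10, C[1] = 5, C[2] = 4, C[3] = 11

C[0]: S = E(K, 13) = 13; 7 ⊕ 13 = 10.
C[1]: S = E(K, 13) = 13; 8 ⊕ 13 = 5.
C[2]: S = E(K, 13) = 13; 9 ⊕ 13 = 4.
C[3]: S = E(K, 13) = 13; 6 ⊕ 13 = 11.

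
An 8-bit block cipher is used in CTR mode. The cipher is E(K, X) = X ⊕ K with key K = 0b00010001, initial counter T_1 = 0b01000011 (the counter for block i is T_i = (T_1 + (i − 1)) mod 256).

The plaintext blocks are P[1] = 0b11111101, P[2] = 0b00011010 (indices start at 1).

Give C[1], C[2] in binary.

CTR encryption: S_i = E(K, T_i) where T_i is the counter for block i; C_i = P_i ⊕ S_i.
C[1]: T = 0b01000011, S = E(K, T) = 0b01010010; 0b11111101 ⊕ 0b01010010 = 0b10101111.
C[2]: T = 0b01000100, S = E(K, T) = 0b01010101; 0b00011010 ⊕ 0b01010101 = 0b01001111.

C[1] = 0b10101111, C[2] = 0b01001111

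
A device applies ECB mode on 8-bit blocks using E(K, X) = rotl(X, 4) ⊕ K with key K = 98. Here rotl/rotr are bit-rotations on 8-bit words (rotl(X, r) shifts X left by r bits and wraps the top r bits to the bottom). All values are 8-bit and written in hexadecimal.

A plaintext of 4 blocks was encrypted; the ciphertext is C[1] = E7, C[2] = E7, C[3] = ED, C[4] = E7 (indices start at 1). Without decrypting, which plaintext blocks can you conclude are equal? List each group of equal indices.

P[1] = P[2] = P[4]

ECB encrypts each block independently with the same key, so equal ciphertext blocks imply equal plaintext blocks.
C[1] = C[2] = C[4] = E7, so P[1] = P[2] = P[4].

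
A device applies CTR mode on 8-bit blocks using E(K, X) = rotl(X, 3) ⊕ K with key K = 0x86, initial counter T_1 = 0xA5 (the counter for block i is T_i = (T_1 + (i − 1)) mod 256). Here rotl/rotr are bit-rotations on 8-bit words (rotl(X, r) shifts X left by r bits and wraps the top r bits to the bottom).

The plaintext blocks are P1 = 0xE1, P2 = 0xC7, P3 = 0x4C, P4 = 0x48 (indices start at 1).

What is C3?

C3 = 0xF7

CTR encryption: S_i = E(K, T_i) where T_i is the counter for block i; C_i = P_i ⊕ S_i.
C1: T = 0xA5, S = E(K, T) = 0xAB; 0xE1 ⊕ 0xAB = 0x4A.
C2: T = 0xA6, S = E(K, T) = 0xB3; 0xC7 ⊕ 0xB3 = 0x74.
C3: T = 0xA7, S = E(K, T) = 0xBB; 0x4C ⊕ 0xBB = 0xF7.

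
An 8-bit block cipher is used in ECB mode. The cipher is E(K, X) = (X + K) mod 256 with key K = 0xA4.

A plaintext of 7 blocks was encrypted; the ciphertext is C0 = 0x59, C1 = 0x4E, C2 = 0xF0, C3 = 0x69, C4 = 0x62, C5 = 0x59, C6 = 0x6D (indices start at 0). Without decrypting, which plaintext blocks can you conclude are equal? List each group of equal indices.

P0 = P5

ECB encrypts each block independently with the same key, so equal ciphertext blocks imply equal plaintext blocks.
C0 = C5 = 0x59, so P0 = P5.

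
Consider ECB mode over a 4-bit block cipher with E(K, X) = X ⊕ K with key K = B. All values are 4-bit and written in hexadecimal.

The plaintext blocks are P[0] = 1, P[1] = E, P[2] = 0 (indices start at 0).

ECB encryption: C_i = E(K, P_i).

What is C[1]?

C[1] = 5

C[1]: E(K, E) = 5.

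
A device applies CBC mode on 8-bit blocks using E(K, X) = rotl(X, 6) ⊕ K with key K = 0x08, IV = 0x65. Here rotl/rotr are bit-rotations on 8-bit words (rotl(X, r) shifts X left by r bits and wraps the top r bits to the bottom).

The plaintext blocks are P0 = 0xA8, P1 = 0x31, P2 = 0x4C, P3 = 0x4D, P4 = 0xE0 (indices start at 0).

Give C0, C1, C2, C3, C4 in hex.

C0 = 0x7B, C1 = 0x9A, C2 = 0xBD, C3 = 0x34, C4 = 0x3D

CBC encryption: C_i = E(K, P_i ⊕ C_{i−1}), with C_{−1} = IV.
C0: P0 ⊕ 0x65 = 0xCD; E(K, 0xCD) = 0x7B.
C1: P1 ⊕ 0x7B = 0x4A; E(K, 0x4A) = 0x9A.
C2: P2 ⊕ 0x9A = 0xD6; E(K, 0xD6) = 0xBD.
C3: P3 ⊕ 0xBD = 0xF0; E(K, 0xF0) = 0x34.
C4: P4 ⊕ 0x34 = 0xD4; E(K, 0xD4) = 0x3D.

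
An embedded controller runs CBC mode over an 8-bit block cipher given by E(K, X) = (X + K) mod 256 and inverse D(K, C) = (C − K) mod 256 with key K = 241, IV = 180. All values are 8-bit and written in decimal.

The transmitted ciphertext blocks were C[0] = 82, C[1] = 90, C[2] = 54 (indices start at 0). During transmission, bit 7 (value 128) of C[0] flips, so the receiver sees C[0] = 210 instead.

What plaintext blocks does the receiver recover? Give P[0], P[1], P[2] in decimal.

P[0] = 85, P[1] = 187, P[2] = 31

CBC decryption: P_i = D(K, C_i) ⊕ C_{i−1}, with C_{−1} = IV.
Only C[0] changed, to 210. In CBC, a change in C_i garbles P_i and flips the same bit in P_{i+1}. Decrypting the received ciphertext:
P[0]: D(K, 210) = 225; 225 ⊕ 180 = 85.
P[1]: D(K, 90) = 105; 105 ⊕ 210 = 187.
P[2]: D(K, 54) = 69; 69 ⊕ 90 = 31.
Blocks that differ from the original plaintext: P[0], P[1].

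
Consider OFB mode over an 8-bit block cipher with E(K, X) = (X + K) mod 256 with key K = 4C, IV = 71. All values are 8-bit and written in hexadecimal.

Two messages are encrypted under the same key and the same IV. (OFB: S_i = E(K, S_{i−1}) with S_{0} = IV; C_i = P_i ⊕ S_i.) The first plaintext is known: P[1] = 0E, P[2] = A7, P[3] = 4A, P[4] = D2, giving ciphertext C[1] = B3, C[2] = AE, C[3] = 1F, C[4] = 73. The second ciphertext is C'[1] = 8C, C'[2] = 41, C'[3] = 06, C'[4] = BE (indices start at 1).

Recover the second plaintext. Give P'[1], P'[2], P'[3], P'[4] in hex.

P'[1] = 31, P'[2] = 48, P'[3] = 53, P'[4] = 1F

In OFB with a reused IV, both messages share the same keystream S_i, so C_i ⊕ C'_i = P_i ⊕ P'_i and thus P'_i = P_i ⊕ C_i ⊕ C'_i.
P'[1]: 0E ⊕ B3 ⊕ 8C = 31.
P'[2]: A7 ⊕ AE ⊕ 41 = 48.
P'[3]: 4A ⊕ 1F ⊕ 06 = 53.
P'[4]: D2 ⊕ 73 ⊕ BE = 1F.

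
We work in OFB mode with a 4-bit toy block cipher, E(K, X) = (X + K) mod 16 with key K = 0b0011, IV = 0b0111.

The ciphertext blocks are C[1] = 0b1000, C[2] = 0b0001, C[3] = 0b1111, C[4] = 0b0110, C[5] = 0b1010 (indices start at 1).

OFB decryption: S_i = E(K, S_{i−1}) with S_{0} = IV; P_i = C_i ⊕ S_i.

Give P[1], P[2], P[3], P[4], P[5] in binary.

P[1] = 0b0010, P[2] = 0b1100, P[3] = 0b1111, P[4] = 0b0101, P[5] = 0b1100

P[1]: S = E(K, 0b0111) = 0b1010; 0b1000 ⊕ 0b1010 = 0b0010.
P[2]: S = E(K, 0b1010) = 0b1101; 0b0001 ⊕ 0b1101 = 0b1100.
P[3]: S = E(K, 0b1101) = 0b0000; 0b1111 ⊕ 0b0000 = 0b1111.
P[4]: S = E(K, 0b0000) = 0b0011; 0b0110 ⊕ 0b0011 = 0b0101.
P[5]: S = E(K, 0b0011) = 0b0110; 0b1010 ⊕ 0b0110 = 0b1100.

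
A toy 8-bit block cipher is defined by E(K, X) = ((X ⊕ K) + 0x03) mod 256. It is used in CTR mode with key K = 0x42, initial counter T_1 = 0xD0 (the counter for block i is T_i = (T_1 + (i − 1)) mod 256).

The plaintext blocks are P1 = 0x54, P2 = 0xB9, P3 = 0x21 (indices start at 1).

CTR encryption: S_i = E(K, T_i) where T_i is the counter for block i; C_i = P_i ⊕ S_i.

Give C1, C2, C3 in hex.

C1: T = 0xD0, S = E(K, T) = 0x95; 0x54 ⊕ 0x95 = 0xC1.
C2: T = 0xD1, S = E(K, T) = 0x96; 0xB9 ⊕ 0x96 = 0x2F.
C3: T = 0xD2, S = E(K, T) = 0x93; 0x21 ⊕ 0x93 = 0xB2.

C1 = 0xC1, C2 = 0x2F, C3 = 0xB2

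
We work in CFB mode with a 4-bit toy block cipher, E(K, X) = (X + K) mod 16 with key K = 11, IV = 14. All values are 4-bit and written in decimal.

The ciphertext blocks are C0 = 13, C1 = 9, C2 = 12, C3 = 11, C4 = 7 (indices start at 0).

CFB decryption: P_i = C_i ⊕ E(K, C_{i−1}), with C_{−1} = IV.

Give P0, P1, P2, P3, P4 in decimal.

P0 = 4, P1 = 1, P2 = 8, P3 = 12, P4 = 1

P0: E(K, 14) = 9; 13 ⊕ 9 = 4.
P1: E(K, 13) = 8; 9 ⊕ 8 = 1.
P2: E(K, 9) = 4; 12 ⊕ 4 = 8.
P3: E(K, 12) = 7; 11 ⊕ 7 = 12.
P4: E(K, 11) = 6; 7 ⊕ 6 = 1.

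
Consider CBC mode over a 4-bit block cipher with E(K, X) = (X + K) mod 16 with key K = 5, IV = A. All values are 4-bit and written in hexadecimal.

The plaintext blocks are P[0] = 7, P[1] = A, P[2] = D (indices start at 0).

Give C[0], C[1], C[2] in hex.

CBC encryption: C_i = E(K, P_i ⊕ C_{i−1}), with C_{−1} = IV.
C[0]: P[0] ⊕ A = D; E(K, D) = 2.
C[1]: P[1] ⊕ 2 = 8; E(K, 8) = D.
C[2]: P[2] ⊕ D = 0; E(K, 0) = 5.

C[0] = 2, C[1] = D, C[2] = 5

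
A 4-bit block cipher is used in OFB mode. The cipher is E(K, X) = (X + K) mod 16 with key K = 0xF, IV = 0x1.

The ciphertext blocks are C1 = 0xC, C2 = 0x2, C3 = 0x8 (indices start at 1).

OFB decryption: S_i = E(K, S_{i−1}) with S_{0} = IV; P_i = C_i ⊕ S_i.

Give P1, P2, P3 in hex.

P1 = 0xC, P2 = 0xD, P3 = 0x6

P1: S = E(K, 0x1) = 0x0; 0xC ⊕ 0x0 = 0xC.
P2: S = E(K, 0x0) = 0xF; 0x2 ⊕ 0xF = 0xD.
P3: S = E(K, 0xF) = 0xE; 0x8 ⊕ 0xE = 0x6.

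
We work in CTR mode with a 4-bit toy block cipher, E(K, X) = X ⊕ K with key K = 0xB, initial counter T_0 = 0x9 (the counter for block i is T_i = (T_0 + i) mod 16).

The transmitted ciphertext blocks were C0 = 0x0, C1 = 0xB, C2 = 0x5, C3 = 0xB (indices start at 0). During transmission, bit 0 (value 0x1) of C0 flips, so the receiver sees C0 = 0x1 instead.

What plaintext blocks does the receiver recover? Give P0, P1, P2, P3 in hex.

P0 = 0x3, P1 = 0xA, P2 = 0x5, P3 = 0xC

CTR decryption: S_i = E(K, T_i) where T_i is the counter for block i; P_i = C_i ⊕ S_i.
Only C0 changed, to 0x1. In CTR, a change in C_i flips the same bit in P_i only; the keystream is unaffected. Decrypting the received ciphertext:
P0: T = 0x9, S = E(K, T) = 0x2; 0x1 ⊕ 0x2 = 0x3.
P1: T = 0xA, S = E(K, T) = 0x1; 0xB ⊕ 0x1 = 0xA.
P2: T = 0xB, S = E(K, T) = 0x0; 0x5 ⊕ 0x0 = 0x5.
P3: T = 0xC, S = E(K, T) = 0x7; 0xB ⊕ 0x7 = 0xC.
Blocks that differ from the original plaintext: P0.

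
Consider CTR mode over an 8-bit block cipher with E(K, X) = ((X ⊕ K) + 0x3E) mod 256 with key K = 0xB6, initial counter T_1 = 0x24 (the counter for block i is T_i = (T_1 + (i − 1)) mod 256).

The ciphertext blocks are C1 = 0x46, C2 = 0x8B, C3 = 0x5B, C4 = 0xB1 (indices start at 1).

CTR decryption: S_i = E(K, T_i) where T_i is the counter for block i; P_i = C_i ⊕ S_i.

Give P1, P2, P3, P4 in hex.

P1 = 0x96, P2 = 0x5A, P3 = 0x95, P4 = 0x7E

P1: T = 0x24, S = E(K, T) = 0xD0; 0x46 ⊕ 0xD0 = 0x96.
P2: T = 0x25, S = E(K, T) = 0xD1; 0x8B ⊕ 0xD1 = 0x5A.
P3: T = 0x26, S = E(K, T) = 0xCE; 0x5B ⊕ 0xCE = 0x95.
P4: T = 0x27, S = E(K, T) = 0xCF; 0xB1 ⊕ 0xCF = 0x7E.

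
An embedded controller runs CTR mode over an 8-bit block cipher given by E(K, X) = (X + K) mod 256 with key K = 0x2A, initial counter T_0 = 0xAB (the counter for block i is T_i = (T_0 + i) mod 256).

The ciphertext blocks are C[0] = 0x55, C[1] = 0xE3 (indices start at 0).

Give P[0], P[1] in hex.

P[0] = 0x80, P[1] = 0x35

CTR decryption: S_i = E(K, T_i) where T_i is the counter for block i; P_i = C_i ⊕ S_i.
P[0]: T = 0xAB, S = E(K, T) = 0xD5; 0x55 ⊕ 0xD5 = 0x80.
P[1]: T = 0xAC, S = E(K, T) = 0xD6; 0xE3 ⊕ 0xD6 = 0x35.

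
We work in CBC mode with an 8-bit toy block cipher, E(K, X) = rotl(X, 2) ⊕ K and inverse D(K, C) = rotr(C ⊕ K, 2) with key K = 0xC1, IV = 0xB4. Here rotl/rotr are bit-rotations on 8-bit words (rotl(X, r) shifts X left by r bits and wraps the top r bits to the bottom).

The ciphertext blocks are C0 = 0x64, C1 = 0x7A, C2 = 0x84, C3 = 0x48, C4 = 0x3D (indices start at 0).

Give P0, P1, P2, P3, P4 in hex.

CBC decryption: P_i = D(K, C_i) ⊕ C_{i−1}, with C_{−1} = IV.
P0: D(K, 0x64) = 0x69; 0x69 ⊕ 0xB4 = 0xDD.
P1: D(K, 0x7A) = 0xEE; 0xEE ⊕ 0x64 = 0x8A.
P2: D(K, 0x84) = 0x51; 0x51 ⊕ 0x7A = 0x2B.
P3: D(K, 0x48) = 0x62; 0x62 ⊕ 0x84 = 0xE6.
P4: D(K, 0x3D) = 0x3F; 0x3F ⊕ 0x48 = 0x77.

P0 = 0xDD, P1 = 0x8A, P2 = 0x2B, P3 = 0xE6, P4 = 0x77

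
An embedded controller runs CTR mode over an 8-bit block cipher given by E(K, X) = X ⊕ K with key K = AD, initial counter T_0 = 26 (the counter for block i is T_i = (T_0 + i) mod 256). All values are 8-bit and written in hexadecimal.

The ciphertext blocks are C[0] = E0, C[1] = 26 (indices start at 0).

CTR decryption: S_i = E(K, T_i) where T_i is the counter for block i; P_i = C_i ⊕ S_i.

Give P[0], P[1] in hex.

P[0]: T = 26, S = E(K, T) = 8B; E0 ⊕ 8B = 6B.
P[1]: T = 27, S = E(K, T) = 8A; 26 ⊕ 8A = AC.

P[0] = 6B, P[1] = AC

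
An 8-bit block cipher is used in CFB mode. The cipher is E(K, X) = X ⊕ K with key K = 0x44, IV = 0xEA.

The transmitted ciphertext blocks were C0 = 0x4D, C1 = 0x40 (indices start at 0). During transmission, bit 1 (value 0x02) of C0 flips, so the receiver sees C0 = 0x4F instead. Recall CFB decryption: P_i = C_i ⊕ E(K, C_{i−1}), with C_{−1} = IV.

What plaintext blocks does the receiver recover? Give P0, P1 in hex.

P0 = 0xE1, P1 = 0x4B

Only C0 changed, to 0x4F. In CFB, a change in C_i flips the same bit in P_i and garbles P_{i+1}. Decrypting the received ciphertext:
P0: E(K, 0xEA) = 0xAE; 0x4F ⊕ 0xAE = 0xE1.
P1: E(K, 0x4F) = 0x0B; 0x40 ⊕ 0x0B = 0x4B.
Blocks that differ from the original plaintext: P0, P1.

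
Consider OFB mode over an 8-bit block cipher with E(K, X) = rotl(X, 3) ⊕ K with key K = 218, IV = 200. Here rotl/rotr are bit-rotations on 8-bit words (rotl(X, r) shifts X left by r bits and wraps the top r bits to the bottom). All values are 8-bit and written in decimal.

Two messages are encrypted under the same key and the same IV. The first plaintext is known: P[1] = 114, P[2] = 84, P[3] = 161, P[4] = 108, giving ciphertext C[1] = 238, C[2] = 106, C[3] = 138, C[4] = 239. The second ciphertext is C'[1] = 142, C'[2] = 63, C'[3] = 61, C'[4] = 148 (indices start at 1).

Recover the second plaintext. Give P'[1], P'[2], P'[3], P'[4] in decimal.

P'[1] = 18, P'[2] = 1, P'[3] = 22, P'[4] = 23

In OFB with a reused IV, both messages share the same keystream S_i, so C_i ⊕ C'_i = P_i ⊕ P'_i and thus P'_i = P_i ⊕ C_i ⊕ C'_i.
P'[1]: 114 ⊕ 238 ⊕ 142 = 18.
P'[2]: 84 ⊕ 106 ⊕ 63 = 1.
P'[3]: 161 ⊕ 138 ⊕ 61 = 22.
P'[4]: 108 ⊕ 239 ⊕ 148 = 23.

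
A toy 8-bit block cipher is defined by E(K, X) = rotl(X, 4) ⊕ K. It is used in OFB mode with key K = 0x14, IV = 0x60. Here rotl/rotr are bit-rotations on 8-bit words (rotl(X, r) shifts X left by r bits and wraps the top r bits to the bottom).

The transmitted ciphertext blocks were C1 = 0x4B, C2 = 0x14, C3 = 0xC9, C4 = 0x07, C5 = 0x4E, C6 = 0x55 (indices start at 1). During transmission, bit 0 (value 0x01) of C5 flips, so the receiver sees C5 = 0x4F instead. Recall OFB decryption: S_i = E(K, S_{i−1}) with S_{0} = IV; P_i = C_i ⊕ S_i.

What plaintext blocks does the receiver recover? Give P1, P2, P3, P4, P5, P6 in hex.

P1 = 0x59, P2 = 0x21, P3 = 0x8E, P4 = 0x67, P5 = 0x5D, P6 = 0x60

Only C5 changed, to 0x4F. In OFB, a change in C_i flips the same bit in P_i only; the keystream is unaffected. Decrypting the received ciphertext:
P1: S = E(K, 0x60) = 0x12; 0x4B ⊕ 0x12 = 0x59.
P2: S = E(K, 0x12) = 0x35; 0x14 ⊕ 0x35 = 0x21.
P3: S = E(K, 0x35) = 0x47; 0xC9 ⊕ 0x47 = 0x8E.
P4: S = E(K, 0x47) = 0x60; 0x07 ⊕ 0x60 = 0x67.
P5: S = E(K, 0x60) = 0x12; 0x4F ⊕ 0x12 = 0x5D.
P6: S = E(K, 0x12) = 0x35; 0x55 ⊕ 0x35 = 0x60.
Blocks that differ from the original plaintext: P5.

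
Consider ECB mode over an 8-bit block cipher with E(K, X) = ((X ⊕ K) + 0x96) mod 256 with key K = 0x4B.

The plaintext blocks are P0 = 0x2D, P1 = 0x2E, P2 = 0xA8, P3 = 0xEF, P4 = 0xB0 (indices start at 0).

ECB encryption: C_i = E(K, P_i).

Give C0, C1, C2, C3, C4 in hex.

C0 = 0xFC, C1 = 0xFB, C2 = 0x79, C3 = 0x3A, C4 = 0x91

C0: E(K, 0x2D) = 0xFC.
C1: E(K, 0x2E) = 0xFB.
C2: E(K, 0xA8) = 0x79.
C3: E(K, 0xEF) = 0x3A.
C4: E(K, 0xB0) = 0x91.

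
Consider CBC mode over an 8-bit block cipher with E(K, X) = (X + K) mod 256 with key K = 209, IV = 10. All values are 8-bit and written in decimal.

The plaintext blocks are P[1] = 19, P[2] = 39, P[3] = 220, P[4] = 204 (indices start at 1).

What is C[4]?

CBC encryption: C_i = E(K, P_i ⊕ C_{i−1}), with C_{0} = IV.
C[1]: P[1] ⊕ 10 = 25; E(K, 25) = 234.
C[2]: P[2] ⊕ 234 = 205; E(K, 205) = 158.
C[3]: P[3] ⊕ 158 = 66; E(K, 66) = 19.
C[4]: P[4] ⊕ 19 = 223; E(K, 223) = 176.

C[4] = 176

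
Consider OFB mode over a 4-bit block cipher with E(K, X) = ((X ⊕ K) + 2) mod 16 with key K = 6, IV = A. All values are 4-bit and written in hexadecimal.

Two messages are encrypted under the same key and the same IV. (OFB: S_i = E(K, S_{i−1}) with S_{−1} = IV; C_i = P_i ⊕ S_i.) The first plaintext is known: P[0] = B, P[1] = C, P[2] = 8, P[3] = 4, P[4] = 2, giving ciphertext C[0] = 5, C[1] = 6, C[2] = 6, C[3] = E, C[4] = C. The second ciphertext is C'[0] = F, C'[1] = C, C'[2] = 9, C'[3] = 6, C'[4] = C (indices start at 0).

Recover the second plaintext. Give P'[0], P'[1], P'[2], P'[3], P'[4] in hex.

P'[0] = 1, P'[1] = 6, P'[2] = 7, P'[3] = C, P'[4] = 2

In OFB with a reused IV, both messages share the same keystream S_i, so C_i ⊕ C'_i = P_i ⊕ P'_i and thus P'_i = P_i ⊕ C_i ⊕ C'_i.
P'[0]: B ⊕ 5 ⊕ F = 1.
P'[1]: C ⊕ 6 ⊕ C = 6.
P'[2]: 8 ⊕ 6 ⊕ 9 = 7.
P'[3]: 4 ⊕ E ⊕ 6 = C.
P'[4]: 2 ⊕ C ⊕ C = 2.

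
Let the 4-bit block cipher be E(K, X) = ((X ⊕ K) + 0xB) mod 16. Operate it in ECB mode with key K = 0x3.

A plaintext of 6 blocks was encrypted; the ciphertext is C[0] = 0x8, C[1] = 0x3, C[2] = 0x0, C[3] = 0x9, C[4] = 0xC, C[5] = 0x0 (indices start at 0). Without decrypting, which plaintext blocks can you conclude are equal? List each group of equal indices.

ECB encrypts each block independently with the same key, so equal ciphertext blocks imply equal plaintext blocks.
C[2] = C[5] = 0x0, so P[2] = P[5].

P[2] = P[5]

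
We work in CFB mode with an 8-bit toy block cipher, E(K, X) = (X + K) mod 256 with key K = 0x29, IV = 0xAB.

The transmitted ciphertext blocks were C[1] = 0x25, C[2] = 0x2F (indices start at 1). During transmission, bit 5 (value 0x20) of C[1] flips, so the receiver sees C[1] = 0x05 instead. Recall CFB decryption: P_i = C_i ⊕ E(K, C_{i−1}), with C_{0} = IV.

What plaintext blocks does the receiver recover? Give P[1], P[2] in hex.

Only C[1] changed, to 0x05. In CFB, a change in C_i flips the same bit in P_i and garbles P_{i+1}. Decrypting the received ciphertext:
P[1]: E(K, 0xAB) = 0xD4; 0x05 ⊕ 0xD4 = 0xD1.
P[2]: E(K, 0x05) = 0x2E; 0x2F ⊕ 0x2E = 0x01.
Blocks that differ from the original plaintext: P[1], P[2].

P[1] = 0xD1, P[2] = 0x01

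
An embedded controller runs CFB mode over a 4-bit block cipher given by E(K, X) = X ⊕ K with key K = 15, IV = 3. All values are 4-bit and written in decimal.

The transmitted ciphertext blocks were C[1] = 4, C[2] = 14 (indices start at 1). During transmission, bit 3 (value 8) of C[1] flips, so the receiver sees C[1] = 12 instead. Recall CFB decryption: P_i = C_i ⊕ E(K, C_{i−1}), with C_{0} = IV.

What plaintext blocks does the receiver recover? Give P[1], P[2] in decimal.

P[1] = 0, P[2] = 13

Only C[1] changed, to 12. In CFB, a change in C_i flips the same bit in P_i and garbles P_{i+1}. Decrypting the received ciphertext:
P[1]: E(K, 3) = 12; 12 ⊕ 12 = 0.
P[2]: E(K, 12) = 3; 14 ⊕ 3 = 13.
Blocks that differ from the original plaintext: P[1], P[2].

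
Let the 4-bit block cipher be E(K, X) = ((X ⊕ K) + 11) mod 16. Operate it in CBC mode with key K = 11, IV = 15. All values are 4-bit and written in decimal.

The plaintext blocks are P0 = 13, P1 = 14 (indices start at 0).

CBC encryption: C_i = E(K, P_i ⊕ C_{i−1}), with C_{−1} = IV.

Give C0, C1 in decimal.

C0 = 4, C1 = 12

C0: P0 ⊕ 15 = 2; E(K, 2) = 4.
C1: P1 ⊕ 4 = 10; E(K, 10) = 12.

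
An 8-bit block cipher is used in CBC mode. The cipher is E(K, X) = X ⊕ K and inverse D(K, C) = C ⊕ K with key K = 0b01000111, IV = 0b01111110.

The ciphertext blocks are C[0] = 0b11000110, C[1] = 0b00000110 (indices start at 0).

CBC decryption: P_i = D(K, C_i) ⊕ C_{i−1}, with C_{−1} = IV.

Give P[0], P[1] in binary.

P[0] = 0b11111111, P[1] = 0b10000111

P[0]: D(K, 0b11000110) = 0b10000001; 0b10000001 ⊕ 0b01111110 = 0b11111111.
P[1]: D(K, 0b00000110) = 0b01000001; 0b01000001 ⊕ 0b11000110 = 0b10000111.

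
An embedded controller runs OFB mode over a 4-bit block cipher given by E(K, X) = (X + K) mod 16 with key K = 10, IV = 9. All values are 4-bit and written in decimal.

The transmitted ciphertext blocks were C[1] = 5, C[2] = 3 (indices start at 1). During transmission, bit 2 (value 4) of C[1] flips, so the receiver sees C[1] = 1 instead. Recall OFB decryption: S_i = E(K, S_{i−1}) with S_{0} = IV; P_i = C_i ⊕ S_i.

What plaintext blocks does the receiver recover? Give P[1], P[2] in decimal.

P[1] = 2, P[2] = 14

Only C[1] changed, to 1. In OFB, a change in C_i flips the same bit in P_i only; the keystream is unaffected. Decrypting the received ciphertext:
P[1]: S = E(K, 9) = 3; 1 ⊕ 3 = 2.
P[2]: S = E(K, 3) = 13; 3 ⊕ 13 = 14.
Blocks that differ from the original plaintext: P[1].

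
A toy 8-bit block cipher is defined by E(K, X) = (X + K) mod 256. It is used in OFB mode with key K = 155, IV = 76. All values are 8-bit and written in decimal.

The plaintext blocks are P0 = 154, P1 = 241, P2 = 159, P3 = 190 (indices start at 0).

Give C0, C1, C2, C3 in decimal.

C0 = 125, C1 = 115, C2 = 130, C3 = 6

OFB encryption: S_i = E(K, S_{i−1}) with S_{−1} = IV; C_i = P_i ⊕ S_i.
C0: S = E(K, 76) = 231; 154 ⊕ 231 = 125.
C1: S = E(K, 231) = 130; 241 ⊕ 130 = 115.
C2: S = E(K, 130) = 29; 159 ⊕ 29 = 130.
C3: S = E(K, 29) = 184; 190 ⊕ 184 = 6.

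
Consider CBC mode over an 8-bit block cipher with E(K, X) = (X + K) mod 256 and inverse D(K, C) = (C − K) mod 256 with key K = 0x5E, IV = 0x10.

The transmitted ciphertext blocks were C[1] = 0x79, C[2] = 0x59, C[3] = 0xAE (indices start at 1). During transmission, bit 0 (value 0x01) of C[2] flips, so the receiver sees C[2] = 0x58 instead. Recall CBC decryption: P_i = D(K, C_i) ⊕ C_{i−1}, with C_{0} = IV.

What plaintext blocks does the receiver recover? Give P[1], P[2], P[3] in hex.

P[1] = 0x0B, P[2] = 0x83, P[3] = 0x08

Only C[2] changed, to 0x58. In CBC, a change in C_i garbles P_i and flips the same bit in P_{i+1}. Decrypting the received ciphertext:
P[1]: D(K, 0x79) = 0x1B; 0x1B ⊕ 0x10 = 0x0B.
P[2]: D(K, 0x58) = 0xFA; 0xFA ⊕ 0x79 = 0x83.
P[3]: D(K, 0xAE) = 0x50; 0x50 ⊕ 0x58 = 0x08.
Blocks that differ from the original plaintext: P[2], P[3].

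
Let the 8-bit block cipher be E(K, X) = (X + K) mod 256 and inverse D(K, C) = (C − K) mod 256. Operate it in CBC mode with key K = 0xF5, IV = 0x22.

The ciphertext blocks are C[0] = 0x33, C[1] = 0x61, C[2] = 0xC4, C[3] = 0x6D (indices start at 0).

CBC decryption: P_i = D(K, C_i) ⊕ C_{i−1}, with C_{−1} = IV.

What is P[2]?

P[2]: D(K, 0xC4) = 0xCF; 0xCF ⊕ 0x61 = 0xAE.

P[2] = 0xAE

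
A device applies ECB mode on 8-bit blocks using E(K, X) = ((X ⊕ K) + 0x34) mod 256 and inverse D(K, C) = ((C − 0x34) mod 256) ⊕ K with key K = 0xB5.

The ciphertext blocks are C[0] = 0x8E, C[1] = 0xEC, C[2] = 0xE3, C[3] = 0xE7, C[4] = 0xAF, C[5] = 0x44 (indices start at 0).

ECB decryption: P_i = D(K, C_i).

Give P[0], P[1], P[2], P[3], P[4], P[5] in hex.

P[0]: D(K, 0x8E) = 0xEF.
P[1]: D(K, 0xEC) = 0x0D.
P[2]: D(K, 0xE3) = 0x1A.
P[3]: D(K, 0xE7) = 0x06.
P[4]: D(K, 0xAF) = 0xCE.
P[5]: D(K, 0x44) = 0xA5.

P[0] = 0xEF, P[1] = 0x0D, P[2] = 0x1A, P[3] = 0x06, P[4] = 0xCE, P[5] = 0xA5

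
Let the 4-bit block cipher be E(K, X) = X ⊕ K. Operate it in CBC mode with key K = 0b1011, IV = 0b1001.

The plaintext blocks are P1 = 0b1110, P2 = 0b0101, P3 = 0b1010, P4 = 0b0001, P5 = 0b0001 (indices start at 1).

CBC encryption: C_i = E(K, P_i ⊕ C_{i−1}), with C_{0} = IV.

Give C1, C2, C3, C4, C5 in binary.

C1: P1 ⊕ 0b1001 = 0b0111; E(K, 0b0111) = 0b1100.
C2: P2 ⊕ 0b1100 = 0b1001; E(K, 0b1001) = 0b0010.
C3: P3 ⊕ 0b0010 = 0b1000; E(K, 0b1000) = 0b0011.
C4: P4 ⊕ 0b0011 = 0b0010; E(K, 0b0010) = 0b1001.
C5: P5 ⊕ 0b1001 = 0b1000; E(K, 0b1000) = 0b0011.

C1 = 0b1100, C2 = 0b0010, C3 = 0b0011, C4 = 0b1001, C5 = 0b0011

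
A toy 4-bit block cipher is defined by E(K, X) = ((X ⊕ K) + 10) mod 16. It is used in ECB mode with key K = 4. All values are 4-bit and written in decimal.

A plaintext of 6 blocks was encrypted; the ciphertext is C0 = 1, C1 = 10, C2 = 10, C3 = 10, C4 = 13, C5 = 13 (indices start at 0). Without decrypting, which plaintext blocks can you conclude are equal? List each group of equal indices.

P1 = P2 = P3; P4 = P5

ECB encrypts each block independently with the same key, so equal ciphertext blocks imply equal plaintext blocks.
C1 = C2 = C3 = 10, so P1 = P2 = P3.
C4 = C5 = 13, so P4 = P5.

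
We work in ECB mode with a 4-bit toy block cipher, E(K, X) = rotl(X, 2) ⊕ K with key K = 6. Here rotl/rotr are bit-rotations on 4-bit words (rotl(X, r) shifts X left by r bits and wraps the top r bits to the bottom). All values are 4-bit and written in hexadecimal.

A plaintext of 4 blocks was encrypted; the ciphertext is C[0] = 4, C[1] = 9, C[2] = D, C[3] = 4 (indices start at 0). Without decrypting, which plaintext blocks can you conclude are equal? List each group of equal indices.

P[0] = P[3]

ECB encrypts each block independently with the same key, so equal ciphertext blocks imply equal plaintext blocks.
C[0] = C[3] = 4, so P[0] = P[3].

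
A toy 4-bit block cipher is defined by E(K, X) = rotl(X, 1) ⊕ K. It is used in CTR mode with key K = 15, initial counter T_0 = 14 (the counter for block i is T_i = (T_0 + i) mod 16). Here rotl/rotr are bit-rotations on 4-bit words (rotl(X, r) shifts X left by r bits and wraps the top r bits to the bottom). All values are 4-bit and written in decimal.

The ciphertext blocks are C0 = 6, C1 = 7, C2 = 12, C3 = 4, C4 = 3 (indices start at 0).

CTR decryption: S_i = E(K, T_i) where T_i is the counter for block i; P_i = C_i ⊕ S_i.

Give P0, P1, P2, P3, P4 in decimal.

P0: T = 14, S = E(K, T) = 2; 6 ⊕ 2 = 4.
P1: T = 15, S = E(K, T) = 0; 7 ⊕ 0 = 7.
P2: T = 0, S = E(K, T) = 15; 12 ⊕ 15 = 3.
P3: T = 1, S = E(K, T) = 13; 4 ⊕ 13 = 9.
P4: T = 2, S = E(K, T) = 11; 3 ⊕ 11 = 8.

P0 = 4, P1 = 7, P2 = 3, P3 = 9, P4 = 8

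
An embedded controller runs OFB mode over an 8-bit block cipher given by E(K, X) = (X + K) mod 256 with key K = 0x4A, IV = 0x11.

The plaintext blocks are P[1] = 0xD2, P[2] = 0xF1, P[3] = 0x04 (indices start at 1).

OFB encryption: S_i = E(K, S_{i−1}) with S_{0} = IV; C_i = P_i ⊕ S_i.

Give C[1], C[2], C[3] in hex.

C[1] = 0x89, C[2] = 0x54, C[3] = 0xEB

C[1]: S = E(K, 0x11) = 0x5B; 0xD2 ⊕ 0x5B = 0x89.
C[2]: S = E(K, 0x5B) = 0xA5; 0xF1 ⊕ 0xA5 = 0x54.
C[3]: S = E(K, 0xA5) = 0xEF; 0x04 ⊕ 0xEF = 0xEB.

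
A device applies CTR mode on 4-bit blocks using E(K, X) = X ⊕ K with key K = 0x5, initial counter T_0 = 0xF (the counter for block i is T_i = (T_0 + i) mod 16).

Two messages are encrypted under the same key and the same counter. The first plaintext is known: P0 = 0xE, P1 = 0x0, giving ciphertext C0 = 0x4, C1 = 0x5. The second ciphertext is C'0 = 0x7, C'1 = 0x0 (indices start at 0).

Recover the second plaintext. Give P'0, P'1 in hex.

P'0 = 0xD, P'1 = 0x5

In CTR with a reused counter, both messages share the same keystream S_i, so C_i ⊕ C'_i = P_i ⊕ P'_i and thus P'_i = P_i ⊕ C_i ⊕ C'_i.
P'0: 0xE ⊕ 0x4 ⊕ 0x7 = 0xD.
P'1: 0x0 ⊕ 0x5 ⊕ 0x0 = 0x5.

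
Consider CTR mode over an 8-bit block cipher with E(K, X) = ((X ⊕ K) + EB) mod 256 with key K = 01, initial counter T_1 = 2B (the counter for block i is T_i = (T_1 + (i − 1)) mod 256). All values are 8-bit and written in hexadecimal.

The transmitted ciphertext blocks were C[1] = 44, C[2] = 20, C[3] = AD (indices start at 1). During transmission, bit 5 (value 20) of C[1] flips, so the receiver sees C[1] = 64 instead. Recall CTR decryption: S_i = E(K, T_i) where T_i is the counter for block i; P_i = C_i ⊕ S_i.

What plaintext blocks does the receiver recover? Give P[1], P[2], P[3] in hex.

P[1] = 71, P[2] = 38, P[3] = BA

Only C[1] changed, to 64. In CTR, a change in C_i flips the same bit in P_i only; the keystream is unaffected. Decrypting the received ciphertext:
P[1]: T = 2B, S = E(K, T) = 15; 64 ⊕ 15 = 71.
P[2]: T = 2C, S = E(K, T) = 18; 20 ⊕ 18 = 38.
P[3]: T = 2D, S = E(K, T) = 17; AD ⊕ 17 = BA.
Blocks that differ from the original plaintext: P[1].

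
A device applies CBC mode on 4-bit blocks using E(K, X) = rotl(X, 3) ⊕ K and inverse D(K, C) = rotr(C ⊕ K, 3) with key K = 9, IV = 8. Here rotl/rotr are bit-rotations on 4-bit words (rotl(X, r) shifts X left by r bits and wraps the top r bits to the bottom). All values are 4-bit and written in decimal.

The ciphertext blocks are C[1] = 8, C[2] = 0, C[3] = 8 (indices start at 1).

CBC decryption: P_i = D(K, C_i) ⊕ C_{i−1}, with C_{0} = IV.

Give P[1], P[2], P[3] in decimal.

P[1]: D(K, 8) = 2; 2 ⊕ 8 = 10.
P[2]: D(K, 0) = 3; 3 ⊕ 8 = 11.
P[3]: D(K, 8) = 2; 2 ⊕ 0 = 2.

P[1] = 10, P[2] = 11, P[3] = 2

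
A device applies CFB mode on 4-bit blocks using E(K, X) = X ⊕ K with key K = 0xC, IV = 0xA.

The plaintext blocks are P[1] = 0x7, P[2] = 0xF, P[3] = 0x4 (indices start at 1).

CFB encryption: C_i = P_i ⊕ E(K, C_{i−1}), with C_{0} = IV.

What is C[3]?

C[1]: E(K, 0xA) = 0x6; 0x7 ⊕ 0x6 = 0x1.
C[2]: E(K, 0x1) = 0xD; 0xF ⊕ 0xD = 0x2.
C[3]: E(K, 0x2) = 0xE; 0x4 ⊕ 0xE = 0xA.

C[3] = 0xA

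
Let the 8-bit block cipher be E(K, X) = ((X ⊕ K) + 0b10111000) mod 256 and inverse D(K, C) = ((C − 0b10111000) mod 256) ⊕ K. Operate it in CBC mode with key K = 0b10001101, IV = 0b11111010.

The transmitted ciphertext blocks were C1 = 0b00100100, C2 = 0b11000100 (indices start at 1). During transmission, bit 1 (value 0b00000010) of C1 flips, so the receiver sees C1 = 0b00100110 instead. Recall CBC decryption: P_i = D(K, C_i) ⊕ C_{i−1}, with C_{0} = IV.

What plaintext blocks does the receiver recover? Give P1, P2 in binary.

Only C1 changed, to 0b00100110. In CBC, a change in C_i garbles P_i and flips the same bit in P_{i+1}. Decrypting the received ciphertext:
P1: D(K, 0b00100110) = 0b11100011; 0b11100011 ⊕ 0b11111010 = 0b00011001.
P2: D(K, 0b11000100) = 0b10000001; 0b10000001 ⊕ 0b00100110 = 0b10100111.
Blocks that differ from the original plaintext: P1, P2.

P1 = 0b00011001, P2 = 0b10100111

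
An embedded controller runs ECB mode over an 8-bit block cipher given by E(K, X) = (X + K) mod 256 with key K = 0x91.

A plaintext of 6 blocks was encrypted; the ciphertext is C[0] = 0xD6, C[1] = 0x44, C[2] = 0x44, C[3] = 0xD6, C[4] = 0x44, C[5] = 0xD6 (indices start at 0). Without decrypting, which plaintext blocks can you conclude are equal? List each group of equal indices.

ECB encrypts each block independently with the same key, so equal ciphertext blocks imply equal plaintext blocks.
C[0] = C[3] = C[5] = 0xD6, so P[0] = P[3] = P[5].
C[1] = C[2] = C[4] = 0x44, so P[1] = P[2] = P[4].

P[0] = P[3] = P[5]; P[1] = P[2] = P[4]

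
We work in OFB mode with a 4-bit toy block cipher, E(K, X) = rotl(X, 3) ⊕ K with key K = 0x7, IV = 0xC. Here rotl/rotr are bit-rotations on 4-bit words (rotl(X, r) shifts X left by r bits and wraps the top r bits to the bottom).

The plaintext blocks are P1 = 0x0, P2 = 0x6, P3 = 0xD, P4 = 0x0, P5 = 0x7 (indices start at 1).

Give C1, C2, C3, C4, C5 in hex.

C1 = 0x1, C2 = 0x9, C3 = 0x5, C4 = 0x3, C5 = 0x9

OFB encryption: S_i = E(K, S_{i−1}) with S_{0} = IV; C_i = P_i ⊕ S_i.
C1: S = E(K, 0xC) = 0x1; 0x0 ⊕ 0x1 = 0x1.
C2: S = E(K, 0x1) = 0xF; 0x6 ⊕ 0xF = 0x9.
C3: S = E(K, 0xF) = 0x8; 0xD ⊕ 0x8 = 0x5.
C4: S = E(K, 0x8) = 0x3; 0x0 ⊕ 0x3 = 0x3.
C5: S = E(K, 0x3) = 0xE; 0x7 ⊕ 0xE = 0x9.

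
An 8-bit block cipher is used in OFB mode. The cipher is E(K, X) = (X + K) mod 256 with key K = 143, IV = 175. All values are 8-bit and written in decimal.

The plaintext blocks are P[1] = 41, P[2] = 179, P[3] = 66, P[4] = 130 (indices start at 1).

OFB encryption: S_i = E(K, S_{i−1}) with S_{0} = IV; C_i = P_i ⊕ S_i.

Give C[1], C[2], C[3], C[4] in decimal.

C[1] = 23, C[2] = 126, C[3] = 30, C[4] = 105

C[1]: S = E(K, 175) = 62; 41 ⊕ 62 = 23.
C[2]: S = E(K, 62) = 205; 179 ⊕ 205 = 126.
C[3]: S = E(K, 205) = 92; 66 ⊕ 92 = 30.
C[4]: S = E(K, 92) = 235; 130 ⊕ 235 = 105.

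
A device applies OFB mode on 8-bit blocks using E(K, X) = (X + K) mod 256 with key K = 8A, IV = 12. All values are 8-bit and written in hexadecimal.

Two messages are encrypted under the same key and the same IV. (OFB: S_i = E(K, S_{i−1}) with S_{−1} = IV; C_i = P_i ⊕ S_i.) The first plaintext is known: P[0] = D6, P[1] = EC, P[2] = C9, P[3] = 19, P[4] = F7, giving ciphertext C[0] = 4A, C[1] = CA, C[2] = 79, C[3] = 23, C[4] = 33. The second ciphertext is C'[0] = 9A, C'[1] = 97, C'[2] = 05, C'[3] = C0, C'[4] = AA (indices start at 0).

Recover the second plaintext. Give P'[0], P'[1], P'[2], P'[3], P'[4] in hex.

P'[0] = 06, P'[1] = B1, P'[2] = B5, P'[3] = FA, P'[4] = 6E

In OFB with a reused IV, both messages share the same keystream S_i, so C_i ⊕ C'_i = P_i ⊕ P'_i and thus P'_i = P_i ⊕ C_i ⊕ C'_i.
P'[0]: D6 ⊕ 4A ⊕ 9A = 06.
P'[1]: EC ⊕ CA ⊕ 97 = B1.
P'[2]: C9 ⊕ 79 ⊕ 05 = B5.
P'[3]: 19 ⊕ 23 ⊕ C0 = FA.
P'[4]: F7 ⊕ 33 ⊕ AA = 6E.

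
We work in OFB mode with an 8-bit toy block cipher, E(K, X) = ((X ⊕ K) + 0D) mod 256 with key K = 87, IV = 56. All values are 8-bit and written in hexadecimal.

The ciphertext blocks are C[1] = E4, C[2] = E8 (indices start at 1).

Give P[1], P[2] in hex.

OFB decryption: S_i = E(K, S_{i−1}) with S_{0} = IV; P_i = C_i ⊕ S_i.
P[1]: S = E(K, 56) = DE; E4 ⊕ DE = 3A.
P[2]: S = E(K, DE) = 66; E8 ⊕ 66 = 8E.

P[1] = 3A, P[2] = 8E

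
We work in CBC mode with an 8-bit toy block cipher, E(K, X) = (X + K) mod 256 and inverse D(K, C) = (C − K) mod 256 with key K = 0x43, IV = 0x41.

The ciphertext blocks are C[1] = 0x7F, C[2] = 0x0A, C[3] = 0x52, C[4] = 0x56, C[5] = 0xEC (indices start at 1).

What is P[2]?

CBC decryption: P_i = D(K, C_i) ⊕ C_{i−1}, with C_{0} = IV.
P[2]: D(K, 0x0A) = 0xC7; 0xC7 ⊕ 0x7F = 0xB8.

P[2] = 0xB8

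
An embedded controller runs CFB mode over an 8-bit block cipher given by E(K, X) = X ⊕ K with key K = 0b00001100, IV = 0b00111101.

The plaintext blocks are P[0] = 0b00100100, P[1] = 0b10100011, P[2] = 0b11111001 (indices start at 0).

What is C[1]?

C[1] = 0b10111010

CFB encryption: C_i = P_i ⊕ E(K, C_{i−1}), with C_{−1} = IV.
C[0]: E(K, 0b00111101) = 0b00110001; 0b00100100 ⊕ 0b00110001 = 0b00010101.
C[1]: E(K, 0b00010101) = 0b00011001; 0b10100011 ⊕ 0b00011001 = 0b10111010.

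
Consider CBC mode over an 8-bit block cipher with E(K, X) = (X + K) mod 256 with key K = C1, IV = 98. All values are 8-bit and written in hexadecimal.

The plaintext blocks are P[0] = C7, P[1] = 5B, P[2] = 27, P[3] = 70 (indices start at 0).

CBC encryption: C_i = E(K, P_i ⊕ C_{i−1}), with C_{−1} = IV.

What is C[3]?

C[3] = 6D

C[0]: P[0] ⊕ 98 = 5F; E(K, 5F) = 20.
C[1]: P[1] ⊕ 20 = 7B; E(K, 7B) = 3C.
C[2]: P[2] ⊕ 3C = 1B; E(K, 1B) = DC.
C[3]: P[3] ⊕ DC = AC; E(K, AC) = 6D.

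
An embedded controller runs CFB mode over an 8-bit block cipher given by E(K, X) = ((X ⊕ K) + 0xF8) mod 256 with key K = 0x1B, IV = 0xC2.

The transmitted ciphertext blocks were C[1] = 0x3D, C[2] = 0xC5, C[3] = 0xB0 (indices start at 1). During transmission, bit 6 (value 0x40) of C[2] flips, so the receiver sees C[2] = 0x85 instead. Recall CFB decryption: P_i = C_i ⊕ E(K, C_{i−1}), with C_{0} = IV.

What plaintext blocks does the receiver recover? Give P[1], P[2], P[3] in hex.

Only C[2] changed, to 0x85. In CFB, a change in C_i flips the same bit in P_i and garbles P_{i+1}. Decrypting the received ciphertext:
P[1]: E(K, 0xC2) = 0xD1; 0x3D ⊕ 0xD1 = 0xEC.
P[2]: E(K, 0x3D) = 0x1E; 0x85 ⊕ 0x1E = 0x9B.
P[3]: E(K, 0x85) = 0x96; 0xB0 ⊕ 0x96 = 0x26.
Blocks that differ from the original plaintext: P[2], P[3].

P[1] = 0xEC, P[2] = 0x9B, P[3] = 0x26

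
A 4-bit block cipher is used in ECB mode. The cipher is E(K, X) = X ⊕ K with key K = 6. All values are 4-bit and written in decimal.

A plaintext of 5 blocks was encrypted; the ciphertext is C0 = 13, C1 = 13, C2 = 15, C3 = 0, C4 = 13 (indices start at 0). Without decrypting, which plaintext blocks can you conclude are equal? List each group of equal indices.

ECB encrypts each block independently with the same key, so equal ciphertext blocks imply equal plaintext blocks.
C0 = C1 = C4 = 13, so P0 = P1 = P4.

P0 = P1 = P4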